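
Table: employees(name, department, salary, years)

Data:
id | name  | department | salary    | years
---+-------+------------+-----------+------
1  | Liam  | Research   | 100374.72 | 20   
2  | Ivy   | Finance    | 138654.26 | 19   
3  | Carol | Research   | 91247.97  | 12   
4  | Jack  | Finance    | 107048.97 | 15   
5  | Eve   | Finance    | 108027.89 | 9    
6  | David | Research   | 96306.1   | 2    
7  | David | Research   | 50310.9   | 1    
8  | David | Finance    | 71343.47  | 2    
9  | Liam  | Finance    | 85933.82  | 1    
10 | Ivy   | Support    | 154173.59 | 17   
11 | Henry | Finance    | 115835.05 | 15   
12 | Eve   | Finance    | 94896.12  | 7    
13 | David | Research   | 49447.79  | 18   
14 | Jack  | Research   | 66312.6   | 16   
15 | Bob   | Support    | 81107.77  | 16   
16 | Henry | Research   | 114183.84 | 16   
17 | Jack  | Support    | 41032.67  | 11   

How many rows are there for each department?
SELECT department, COUNT(*) as count
FROM employees
GROUP BY department

Result:
  Finance: 7
  Research: 7
  Support: 3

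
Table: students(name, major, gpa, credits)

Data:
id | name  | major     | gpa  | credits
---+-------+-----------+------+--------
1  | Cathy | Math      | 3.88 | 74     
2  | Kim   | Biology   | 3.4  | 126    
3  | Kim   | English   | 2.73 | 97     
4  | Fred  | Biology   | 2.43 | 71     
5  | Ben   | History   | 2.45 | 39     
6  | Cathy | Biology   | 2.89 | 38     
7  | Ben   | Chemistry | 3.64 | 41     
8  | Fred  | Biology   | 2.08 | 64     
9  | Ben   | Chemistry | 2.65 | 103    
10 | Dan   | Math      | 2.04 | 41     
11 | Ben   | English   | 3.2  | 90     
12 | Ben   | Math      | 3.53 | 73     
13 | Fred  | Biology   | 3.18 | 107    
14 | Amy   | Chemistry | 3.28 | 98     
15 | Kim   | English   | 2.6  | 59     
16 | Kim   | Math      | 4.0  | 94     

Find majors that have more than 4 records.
SELECT major, COUNT(*) as cnt
FROM students
GROUP BY major
HAVING COUNT(*) > 4

Result:
  Biology: 5

Note: HAVING filters groups after aggregation, WHERE filters rows before.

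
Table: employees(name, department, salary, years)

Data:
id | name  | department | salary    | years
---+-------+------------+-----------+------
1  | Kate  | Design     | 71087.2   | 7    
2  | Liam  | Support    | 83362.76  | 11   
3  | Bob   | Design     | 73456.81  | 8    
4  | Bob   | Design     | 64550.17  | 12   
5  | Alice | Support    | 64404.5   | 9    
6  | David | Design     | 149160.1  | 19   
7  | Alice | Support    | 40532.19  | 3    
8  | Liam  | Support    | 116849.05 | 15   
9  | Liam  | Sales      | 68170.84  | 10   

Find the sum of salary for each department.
SELECT department, SUM(salary) as result
FROM employees
GROUP BY department

Result:
  Design: 358254.28
  Sales: 68170.84
  Support: 305148.50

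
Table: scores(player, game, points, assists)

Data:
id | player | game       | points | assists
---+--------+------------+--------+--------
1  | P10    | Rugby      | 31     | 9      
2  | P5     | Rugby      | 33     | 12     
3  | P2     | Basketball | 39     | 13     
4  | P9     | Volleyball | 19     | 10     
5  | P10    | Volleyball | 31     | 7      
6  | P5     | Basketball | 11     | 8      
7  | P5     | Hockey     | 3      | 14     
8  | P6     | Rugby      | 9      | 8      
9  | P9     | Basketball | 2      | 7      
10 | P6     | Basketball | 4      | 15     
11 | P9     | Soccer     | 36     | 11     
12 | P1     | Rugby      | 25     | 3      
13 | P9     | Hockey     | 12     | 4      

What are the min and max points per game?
SELECT game, MIN(points), MAX(points)
FROM scores
GROUP BY game

Result:
  Basketball: min=2, max=39
  Hockey: min=3, max=12
  Rugby: min=9, max=33
  Soccer: min=36, max=36
  Volleyball: min=19, max=31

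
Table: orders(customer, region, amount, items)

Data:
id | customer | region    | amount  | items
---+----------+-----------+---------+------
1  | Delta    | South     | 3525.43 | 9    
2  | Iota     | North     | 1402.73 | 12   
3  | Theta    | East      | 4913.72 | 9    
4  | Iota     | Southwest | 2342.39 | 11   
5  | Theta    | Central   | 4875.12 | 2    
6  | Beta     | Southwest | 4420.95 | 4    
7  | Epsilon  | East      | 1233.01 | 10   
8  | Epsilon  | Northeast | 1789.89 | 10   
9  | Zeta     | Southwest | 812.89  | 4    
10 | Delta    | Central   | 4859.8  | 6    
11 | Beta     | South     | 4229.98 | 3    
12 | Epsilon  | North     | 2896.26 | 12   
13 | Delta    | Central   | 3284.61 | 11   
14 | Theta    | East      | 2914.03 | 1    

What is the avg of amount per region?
SELECT region, AVG(amount) as result
FROM orders
GROUP BY region

Result:
  Central: 4339.84
  East: 3020.25
  North: 2149.50
  Northeast: 1789.89
  South: 3877.71
  Southwest: 2525.41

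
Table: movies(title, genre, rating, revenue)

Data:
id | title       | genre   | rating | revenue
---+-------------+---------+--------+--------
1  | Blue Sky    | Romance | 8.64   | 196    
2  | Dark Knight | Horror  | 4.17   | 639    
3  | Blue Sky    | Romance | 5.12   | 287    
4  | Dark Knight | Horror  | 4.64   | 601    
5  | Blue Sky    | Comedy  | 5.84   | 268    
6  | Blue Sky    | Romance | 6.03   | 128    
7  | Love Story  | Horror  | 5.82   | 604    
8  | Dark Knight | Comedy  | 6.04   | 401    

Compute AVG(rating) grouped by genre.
SELECT genre, AVG(rating) as result
FROM movies
GROUP BY genre

Result:
  Comedy: 5.94
  Horror: 4.88
  Romance: 6.60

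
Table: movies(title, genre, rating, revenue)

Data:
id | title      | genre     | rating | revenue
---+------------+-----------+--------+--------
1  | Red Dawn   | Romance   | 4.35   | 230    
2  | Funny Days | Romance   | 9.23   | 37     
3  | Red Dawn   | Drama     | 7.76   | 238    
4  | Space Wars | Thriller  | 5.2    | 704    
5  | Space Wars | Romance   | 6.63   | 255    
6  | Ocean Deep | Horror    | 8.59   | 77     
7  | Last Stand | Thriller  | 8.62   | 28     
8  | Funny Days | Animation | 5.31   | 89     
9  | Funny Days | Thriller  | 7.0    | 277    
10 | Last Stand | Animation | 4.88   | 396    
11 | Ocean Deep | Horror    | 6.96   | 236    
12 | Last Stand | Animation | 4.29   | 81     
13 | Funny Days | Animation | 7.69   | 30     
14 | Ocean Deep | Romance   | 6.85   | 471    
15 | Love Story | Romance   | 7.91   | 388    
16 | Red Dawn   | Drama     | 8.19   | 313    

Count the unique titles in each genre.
SELECT genre, COUNT(DISTINCT title)
FROM movies
GROUP BY genre

Result:
  Animation: 2 distinct
  Drama: 1 distinct
  Horror: 1 distinct
  Romance: 5 distinct
  Thriller: 3 distinct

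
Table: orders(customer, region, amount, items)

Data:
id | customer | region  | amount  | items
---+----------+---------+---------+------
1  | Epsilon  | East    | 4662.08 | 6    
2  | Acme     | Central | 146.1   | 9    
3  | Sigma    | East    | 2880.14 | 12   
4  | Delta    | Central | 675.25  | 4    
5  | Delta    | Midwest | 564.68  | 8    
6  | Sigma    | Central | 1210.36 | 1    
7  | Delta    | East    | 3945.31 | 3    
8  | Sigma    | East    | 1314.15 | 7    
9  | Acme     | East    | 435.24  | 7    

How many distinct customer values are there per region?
SELECT region, COUNT(DISTINCT customer)
FROM orders
GROUP BY region

Result:
  Central: 3 distinct
  East: 4 distinct
  Midwest: 1 distinct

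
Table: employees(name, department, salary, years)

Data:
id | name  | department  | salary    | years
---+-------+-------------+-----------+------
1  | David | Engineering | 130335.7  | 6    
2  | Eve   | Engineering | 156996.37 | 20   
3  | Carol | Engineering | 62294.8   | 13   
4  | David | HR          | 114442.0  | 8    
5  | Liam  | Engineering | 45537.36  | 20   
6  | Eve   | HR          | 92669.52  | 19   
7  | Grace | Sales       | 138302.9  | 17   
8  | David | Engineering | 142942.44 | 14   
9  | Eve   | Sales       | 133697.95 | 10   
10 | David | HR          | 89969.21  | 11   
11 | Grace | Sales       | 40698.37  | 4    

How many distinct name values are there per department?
SELECT department, COUNT(DISTINCT name)
FROM employees
GROUP BY department

Result:
  Engineering: 4 distinct
  HR: 2 distinct
  Sales: 2 distinct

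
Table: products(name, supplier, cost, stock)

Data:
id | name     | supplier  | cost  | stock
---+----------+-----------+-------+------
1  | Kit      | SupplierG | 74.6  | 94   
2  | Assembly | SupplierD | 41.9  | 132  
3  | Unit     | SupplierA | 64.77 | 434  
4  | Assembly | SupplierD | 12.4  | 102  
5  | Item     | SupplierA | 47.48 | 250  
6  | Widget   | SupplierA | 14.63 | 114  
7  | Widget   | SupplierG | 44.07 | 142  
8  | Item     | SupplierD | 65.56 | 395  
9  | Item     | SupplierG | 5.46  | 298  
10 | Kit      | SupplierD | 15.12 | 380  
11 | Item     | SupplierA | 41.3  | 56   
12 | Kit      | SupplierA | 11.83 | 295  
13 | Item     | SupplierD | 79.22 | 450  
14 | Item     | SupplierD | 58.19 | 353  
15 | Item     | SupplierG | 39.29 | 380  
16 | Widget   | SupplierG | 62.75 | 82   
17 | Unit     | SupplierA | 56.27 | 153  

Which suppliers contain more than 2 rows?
SELECT supplier, COUNT(*) as cnt
FROM products
GROUP BY supplier
HAVING COUNT(*) > 2

Result:
  SupplierA: 6
  SupplierD: 6
  SupplierG: 5

Note: HAVING filters groups after aggregation, WHERE filters rows before.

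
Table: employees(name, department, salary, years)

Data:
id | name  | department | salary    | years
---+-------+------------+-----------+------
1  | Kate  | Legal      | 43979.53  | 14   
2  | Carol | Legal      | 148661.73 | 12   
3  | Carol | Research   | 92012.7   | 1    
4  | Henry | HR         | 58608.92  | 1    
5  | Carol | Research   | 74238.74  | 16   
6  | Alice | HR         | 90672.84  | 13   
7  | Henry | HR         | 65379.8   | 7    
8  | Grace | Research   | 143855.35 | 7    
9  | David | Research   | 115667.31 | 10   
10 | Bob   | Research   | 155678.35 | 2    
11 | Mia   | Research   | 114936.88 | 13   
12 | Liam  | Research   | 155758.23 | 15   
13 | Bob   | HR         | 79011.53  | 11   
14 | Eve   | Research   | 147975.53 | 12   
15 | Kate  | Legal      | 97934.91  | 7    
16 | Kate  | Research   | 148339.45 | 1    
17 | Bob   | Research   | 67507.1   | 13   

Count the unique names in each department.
SELECT department, COUNT(DISTINCT name)
FROM employees
GROUP BY department

Result:
  HR: 3 distinct
  Legal: 2 distinct
  Research: 8 distinct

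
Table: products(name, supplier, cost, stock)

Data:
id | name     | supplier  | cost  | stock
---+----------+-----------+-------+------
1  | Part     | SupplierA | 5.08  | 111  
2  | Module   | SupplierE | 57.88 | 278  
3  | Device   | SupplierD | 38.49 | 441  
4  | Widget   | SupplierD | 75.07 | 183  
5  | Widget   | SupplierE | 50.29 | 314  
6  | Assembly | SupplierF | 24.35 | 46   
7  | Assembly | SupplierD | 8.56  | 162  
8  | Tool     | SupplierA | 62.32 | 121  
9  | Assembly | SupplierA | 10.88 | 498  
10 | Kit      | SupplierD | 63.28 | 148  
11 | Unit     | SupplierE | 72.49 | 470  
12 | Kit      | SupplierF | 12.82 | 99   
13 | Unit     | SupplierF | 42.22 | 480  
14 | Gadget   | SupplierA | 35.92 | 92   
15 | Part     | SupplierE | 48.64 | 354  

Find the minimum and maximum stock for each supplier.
SELECT supplier, MIN(stock), MAX(stock)
FROM products
GROUP BY supplier

Result:
  SupplierA: min=92, max=498
  SupplierD: min=148, max=441
  SupplierE: min=278, max=470
  SupplierF: min=46, max=480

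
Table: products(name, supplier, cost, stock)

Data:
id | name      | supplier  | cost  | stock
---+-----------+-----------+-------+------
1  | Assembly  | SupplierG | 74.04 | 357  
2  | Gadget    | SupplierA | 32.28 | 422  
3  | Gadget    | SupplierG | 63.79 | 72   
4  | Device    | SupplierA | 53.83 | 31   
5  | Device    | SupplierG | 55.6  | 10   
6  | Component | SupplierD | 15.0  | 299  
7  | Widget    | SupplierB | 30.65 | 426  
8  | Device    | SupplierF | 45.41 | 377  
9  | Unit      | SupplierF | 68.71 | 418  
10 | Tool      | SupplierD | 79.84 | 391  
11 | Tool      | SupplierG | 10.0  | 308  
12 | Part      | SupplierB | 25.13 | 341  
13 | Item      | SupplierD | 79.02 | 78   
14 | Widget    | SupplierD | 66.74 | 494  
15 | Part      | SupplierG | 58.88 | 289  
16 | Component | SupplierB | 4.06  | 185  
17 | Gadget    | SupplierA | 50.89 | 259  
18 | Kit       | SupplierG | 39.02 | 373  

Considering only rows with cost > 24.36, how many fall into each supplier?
SELECT supplier, COUNT(*)
FROM products
WHERE cost > 24.36
GROUP BY supplier

Note: WHERE filters rows before grouping.

Result:
  SupplierA: 3
  SupplierB: 2
  SupplierD: 3
  SupplierF: 2
  SupplierG: 5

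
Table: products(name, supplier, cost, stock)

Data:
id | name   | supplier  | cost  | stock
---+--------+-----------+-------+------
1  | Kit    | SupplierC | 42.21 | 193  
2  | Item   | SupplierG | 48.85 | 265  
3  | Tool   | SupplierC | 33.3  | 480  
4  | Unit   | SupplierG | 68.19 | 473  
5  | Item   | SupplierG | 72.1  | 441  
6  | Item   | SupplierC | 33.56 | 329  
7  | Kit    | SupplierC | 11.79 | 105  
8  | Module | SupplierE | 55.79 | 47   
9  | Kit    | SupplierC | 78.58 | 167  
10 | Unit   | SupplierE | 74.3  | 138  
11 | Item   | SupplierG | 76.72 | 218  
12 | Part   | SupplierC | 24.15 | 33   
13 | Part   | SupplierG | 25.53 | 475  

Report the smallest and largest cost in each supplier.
SELECT supplier, MIN(cost), MAX(cost)
FROM products
GROUP BY supplier

Result:
  SupplierC: min=11.79, max=78.58
  SupplierE: min=55.79, max=74.30
  SupplierG: min=25.53, max=76.72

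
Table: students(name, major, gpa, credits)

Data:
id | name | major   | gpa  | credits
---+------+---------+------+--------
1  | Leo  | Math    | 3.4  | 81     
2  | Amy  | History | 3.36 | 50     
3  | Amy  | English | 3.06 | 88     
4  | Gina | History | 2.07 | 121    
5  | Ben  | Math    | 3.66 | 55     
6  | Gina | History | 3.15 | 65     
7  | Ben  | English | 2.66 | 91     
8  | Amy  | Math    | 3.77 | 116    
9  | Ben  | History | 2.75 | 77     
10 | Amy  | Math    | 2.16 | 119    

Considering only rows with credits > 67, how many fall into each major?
SELECT major, COUNT(*)
FROM students
WHERE credits > 67
GROUP BY major

Note: WHERE filters rows before grouping.

Result:
  English: 2
  History: 2
  Math: 3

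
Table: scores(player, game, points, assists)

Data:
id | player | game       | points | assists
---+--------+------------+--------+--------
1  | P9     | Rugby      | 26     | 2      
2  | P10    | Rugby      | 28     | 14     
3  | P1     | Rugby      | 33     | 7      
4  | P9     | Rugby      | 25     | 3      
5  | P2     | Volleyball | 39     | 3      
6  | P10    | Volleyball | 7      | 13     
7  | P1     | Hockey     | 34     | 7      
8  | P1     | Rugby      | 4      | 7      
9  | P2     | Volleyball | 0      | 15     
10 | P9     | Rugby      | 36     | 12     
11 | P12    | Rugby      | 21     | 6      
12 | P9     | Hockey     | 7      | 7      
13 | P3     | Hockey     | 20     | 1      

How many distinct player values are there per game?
SELECT game, COUNT(DISTINCT player)
FROM scores
GROUP BY game

Result:
  Hockey: 3 distinct
  Rugby: 4 distinct
  Volleyball: 2 distinct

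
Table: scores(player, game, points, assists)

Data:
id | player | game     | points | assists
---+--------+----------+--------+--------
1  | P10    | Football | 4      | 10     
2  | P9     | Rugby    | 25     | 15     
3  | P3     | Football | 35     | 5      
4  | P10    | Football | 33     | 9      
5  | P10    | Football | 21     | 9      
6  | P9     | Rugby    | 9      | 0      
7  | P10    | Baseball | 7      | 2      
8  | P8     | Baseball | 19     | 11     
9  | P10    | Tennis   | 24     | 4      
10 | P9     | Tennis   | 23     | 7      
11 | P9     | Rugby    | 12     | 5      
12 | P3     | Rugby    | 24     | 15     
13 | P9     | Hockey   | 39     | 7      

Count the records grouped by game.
SELECT game, COUNT(*) as count
FROM scores
GROUP BY game

Result:
  Baseball: 2
  Football: 4
  Hockey: 1
  Rugby: 4
  Tennis: 2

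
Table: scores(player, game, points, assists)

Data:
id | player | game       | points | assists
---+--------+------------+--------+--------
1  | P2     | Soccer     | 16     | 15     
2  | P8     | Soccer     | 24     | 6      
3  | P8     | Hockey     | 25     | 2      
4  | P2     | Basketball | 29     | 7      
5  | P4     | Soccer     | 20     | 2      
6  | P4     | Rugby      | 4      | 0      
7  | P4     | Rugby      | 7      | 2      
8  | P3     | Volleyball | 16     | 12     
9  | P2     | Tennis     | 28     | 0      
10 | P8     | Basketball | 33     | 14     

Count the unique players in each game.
SELECT game, COUNT(DISTINCT player)
FROM scores
GROUP BY game

Result:
  Basketball: 2 distinct
  Hockey: 1 distinct
  Rugby: 1 distinct
  Soccer: 3 distinct
  Tennis: 1 distinct
  Volleyball: 1 distinct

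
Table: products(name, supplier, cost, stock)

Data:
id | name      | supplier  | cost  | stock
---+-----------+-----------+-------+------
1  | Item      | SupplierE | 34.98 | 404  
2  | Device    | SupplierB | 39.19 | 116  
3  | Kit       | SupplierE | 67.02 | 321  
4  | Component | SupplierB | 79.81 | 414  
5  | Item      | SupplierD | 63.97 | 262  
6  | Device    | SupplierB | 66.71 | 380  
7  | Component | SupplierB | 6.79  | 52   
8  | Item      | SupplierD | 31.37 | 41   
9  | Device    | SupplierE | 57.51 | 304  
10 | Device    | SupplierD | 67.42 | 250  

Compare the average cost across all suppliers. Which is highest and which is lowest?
SELECT supplier, AVG(cost)
FROM products
GROUP BY supplier
ORDER BY AVG(cost)

All groups:
  SupplierB: 48.13
  SupplierE: 53.17
  SupplierD: 54.25

Highest: SupplierD (54.25)
Lowest: SupplierB (48.13)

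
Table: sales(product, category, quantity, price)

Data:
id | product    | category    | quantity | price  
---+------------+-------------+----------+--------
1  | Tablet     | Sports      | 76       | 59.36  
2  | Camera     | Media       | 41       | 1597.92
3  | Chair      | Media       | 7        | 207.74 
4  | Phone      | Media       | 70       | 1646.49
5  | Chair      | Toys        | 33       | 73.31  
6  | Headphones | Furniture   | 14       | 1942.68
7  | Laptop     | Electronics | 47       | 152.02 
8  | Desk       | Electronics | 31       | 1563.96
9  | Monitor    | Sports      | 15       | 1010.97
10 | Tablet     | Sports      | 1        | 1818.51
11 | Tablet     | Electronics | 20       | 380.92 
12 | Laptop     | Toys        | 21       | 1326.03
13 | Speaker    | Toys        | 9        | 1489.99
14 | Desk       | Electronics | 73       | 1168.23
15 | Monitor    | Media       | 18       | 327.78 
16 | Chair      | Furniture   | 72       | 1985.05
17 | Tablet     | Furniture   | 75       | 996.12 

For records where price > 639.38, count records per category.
SELECT category, COUNT(*)
FROM sales
WHERE price > 639.38
GROUP BY category

Note: WHERE filters rows before grouping.

Result:
  Electronics: 2
  Furniture: 3
  Media: 2
  Sports: 2
  Toys: 2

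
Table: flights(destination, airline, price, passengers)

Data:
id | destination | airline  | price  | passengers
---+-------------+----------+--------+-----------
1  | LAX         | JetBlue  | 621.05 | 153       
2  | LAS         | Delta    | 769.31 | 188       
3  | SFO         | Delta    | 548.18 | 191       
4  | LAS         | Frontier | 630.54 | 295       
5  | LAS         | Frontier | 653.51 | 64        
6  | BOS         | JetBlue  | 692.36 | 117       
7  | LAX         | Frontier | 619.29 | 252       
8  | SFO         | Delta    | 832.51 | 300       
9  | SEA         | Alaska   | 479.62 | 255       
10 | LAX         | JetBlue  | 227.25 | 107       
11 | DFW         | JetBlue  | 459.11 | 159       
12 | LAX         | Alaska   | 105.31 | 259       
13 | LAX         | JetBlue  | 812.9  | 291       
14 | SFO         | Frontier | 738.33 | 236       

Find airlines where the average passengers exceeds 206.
SELECT airline, AVG(passengers)
FROM flights
GROUP BY airline
HAVING AVG(passengers) > 206

Result:
  Alaska: avg=257.00
  Delta: avg=226.33
  Frontier: avg=211.75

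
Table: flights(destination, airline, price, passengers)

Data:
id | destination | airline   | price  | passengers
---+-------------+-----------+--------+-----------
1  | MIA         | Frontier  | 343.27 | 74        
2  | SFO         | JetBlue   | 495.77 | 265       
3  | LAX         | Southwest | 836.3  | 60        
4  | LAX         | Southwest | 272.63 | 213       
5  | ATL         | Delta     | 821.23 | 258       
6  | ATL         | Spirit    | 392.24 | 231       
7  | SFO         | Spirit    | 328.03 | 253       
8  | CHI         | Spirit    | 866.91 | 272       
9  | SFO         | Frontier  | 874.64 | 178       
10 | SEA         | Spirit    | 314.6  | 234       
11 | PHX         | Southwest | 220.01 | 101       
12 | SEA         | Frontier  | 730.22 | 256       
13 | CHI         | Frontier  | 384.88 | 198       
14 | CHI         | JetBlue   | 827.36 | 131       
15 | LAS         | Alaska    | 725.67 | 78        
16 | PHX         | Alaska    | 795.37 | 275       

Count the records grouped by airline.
SELECT airline, COUNT(*) as count
FROM flights
GROUP BY airline

Result:
  Alaska: 2
  Delta: 1
  Frontier: 4
  JetBlue: 2
  Southwest: 3
  Spirit: 4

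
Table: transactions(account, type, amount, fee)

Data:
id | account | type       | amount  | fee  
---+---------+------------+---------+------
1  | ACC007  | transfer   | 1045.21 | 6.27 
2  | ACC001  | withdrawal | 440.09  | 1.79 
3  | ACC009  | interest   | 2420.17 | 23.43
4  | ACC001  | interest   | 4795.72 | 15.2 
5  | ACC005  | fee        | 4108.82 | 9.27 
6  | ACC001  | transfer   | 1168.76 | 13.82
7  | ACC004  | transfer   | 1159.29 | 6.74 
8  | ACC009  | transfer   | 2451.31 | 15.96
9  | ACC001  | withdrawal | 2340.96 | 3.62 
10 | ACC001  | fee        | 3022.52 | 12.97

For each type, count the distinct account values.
SELECT type, COUNT(DISTINCT account)
FROM transactions
GROUP BY type

Result:
  fee: 2 distinct
  interest: 2 distinct
  transfer: 4 distinct
  withdrawal: 1 distinct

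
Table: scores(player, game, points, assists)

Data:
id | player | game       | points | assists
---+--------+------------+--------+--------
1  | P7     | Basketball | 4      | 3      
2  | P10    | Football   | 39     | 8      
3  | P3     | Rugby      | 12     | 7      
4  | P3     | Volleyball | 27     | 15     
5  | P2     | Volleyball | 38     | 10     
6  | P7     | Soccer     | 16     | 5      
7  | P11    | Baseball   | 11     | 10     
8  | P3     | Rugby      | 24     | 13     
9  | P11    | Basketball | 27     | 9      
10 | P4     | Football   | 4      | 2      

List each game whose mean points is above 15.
SELECT game, AVG(points)
FROM scores
GROUP BY game
HAVING AVG(points) > 15

Result:
  Basketball: avg=15.50
  Football: avg=21.50
  Rugby: avg=18.00
  Soccer: avg=16.00
  Volleyball: avg=32.50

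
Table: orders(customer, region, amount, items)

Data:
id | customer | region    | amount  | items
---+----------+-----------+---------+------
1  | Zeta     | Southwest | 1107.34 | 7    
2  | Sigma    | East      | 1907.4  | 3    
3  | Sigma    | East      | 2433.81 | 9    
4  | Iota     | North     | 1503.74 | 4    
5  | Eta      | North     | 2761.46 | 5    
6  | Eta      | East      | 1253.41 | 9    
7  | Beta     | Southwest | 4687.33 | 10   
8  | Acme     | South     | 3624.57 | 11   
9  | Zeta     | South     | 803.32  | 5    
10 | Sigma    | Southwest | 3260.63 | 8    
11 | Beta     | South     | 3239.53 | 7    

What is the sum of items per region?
SELECT region, SUM(items) as result
FROM orders
GROUP BY region

Result:
  East: 21
  North: 9
  South: 23
  Southwest: 25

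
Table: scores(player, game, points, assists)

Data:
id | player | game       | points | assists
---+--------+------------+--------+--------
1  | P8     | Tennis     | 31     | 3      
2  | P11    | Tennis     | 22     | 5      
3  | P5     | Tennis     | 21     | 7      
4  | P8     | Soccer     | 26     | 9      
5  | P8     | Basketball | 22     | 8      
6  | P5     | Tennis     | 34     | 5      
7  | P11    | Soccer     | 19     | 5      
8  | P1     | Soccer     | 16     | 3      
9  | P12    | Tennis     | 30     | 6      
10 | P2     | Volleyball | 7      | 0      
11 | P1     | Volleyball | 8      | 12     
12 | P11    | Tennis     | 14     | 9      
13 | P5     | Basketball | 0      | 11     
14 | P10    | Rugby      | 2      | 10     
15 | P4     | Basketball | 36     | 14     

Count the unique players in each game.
SELECT game, COUNT(DISTINCT player)
FROM scores
GROUP BY game

Result:
  Basketball: 3 distinct
  Rugby: 1 distinct
  Soccer: 3 distinct
  Tennis: 4 distinct
  Volleyball: 2 distinct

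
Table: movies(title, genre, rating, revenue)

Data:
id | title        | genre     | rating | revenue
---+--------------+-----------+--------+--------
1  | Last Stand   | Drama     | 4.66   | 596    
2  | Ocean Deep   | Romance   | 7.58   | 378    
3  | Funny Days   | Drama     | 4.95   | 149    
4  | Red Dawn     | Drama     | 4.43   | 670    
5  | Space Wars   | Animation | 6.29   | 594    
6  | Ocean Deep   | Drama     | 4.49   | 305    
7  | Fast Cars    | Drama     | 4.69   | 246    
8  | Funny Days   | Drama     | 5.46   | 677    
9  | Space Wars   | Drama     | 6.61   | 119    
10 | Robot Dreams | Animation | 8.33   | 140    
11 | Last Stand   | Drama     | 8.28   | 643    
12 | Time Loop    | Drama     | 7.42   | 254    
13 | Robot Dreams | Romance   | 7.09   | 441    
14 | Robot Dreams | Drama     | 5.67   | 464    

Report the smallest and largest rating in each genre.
SELECT genre, MIN(rating), MAX(rating)
FROM movies
GROUP BY genre

Result:
  Animation: min=6.29, max=8.33
  Drama: min=4.43, max=8.28
  Romance: min=7.09, max=7.58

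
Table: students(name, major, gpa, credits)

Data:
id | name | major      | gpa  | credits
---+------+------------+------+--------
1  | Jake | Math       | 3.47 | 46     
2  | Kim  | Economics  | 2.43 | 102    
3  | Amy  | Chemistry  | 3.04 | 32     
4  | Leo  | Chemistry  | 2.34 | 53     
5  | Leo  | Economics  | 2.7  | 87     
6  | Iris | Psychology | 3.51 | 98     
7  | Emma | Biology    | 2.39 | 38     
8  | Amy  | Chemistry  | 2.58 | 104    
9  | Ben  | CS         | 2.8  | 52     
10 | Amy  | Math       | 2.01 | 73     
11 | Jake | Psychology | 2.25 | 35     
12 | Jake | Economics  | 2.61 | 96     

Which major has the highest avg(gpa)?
SELECT major, AVG(gpa) as val
FROM students
GROUP BY major
ORDER BY val DESC
LIMIT 1

Result: Psychology with avg(gpa) = 2.88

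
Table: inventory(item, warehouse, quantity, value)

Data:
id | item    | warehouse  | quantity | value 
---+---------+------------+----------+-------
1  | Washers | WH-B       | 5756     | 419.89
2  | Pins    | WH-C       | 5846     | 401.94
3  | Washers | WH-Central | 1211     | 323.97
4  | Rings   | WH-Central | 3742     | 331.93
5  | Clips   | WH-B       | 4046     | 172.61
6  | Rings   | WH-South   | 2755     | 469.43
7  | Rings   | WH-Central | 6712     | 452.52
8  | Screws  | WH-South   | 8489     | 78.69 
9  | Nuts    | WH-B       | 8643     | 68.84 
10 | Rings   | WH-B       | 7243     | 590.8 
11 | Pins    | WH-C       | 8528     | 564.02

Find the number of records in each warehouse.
SELECT warehouse, COUNT(*) as count
FROM inventory
GROUP BY warehouse

Result:
  WH-B: 4
  WH-C: 2
  WH-Central: 3
  WH-South: 2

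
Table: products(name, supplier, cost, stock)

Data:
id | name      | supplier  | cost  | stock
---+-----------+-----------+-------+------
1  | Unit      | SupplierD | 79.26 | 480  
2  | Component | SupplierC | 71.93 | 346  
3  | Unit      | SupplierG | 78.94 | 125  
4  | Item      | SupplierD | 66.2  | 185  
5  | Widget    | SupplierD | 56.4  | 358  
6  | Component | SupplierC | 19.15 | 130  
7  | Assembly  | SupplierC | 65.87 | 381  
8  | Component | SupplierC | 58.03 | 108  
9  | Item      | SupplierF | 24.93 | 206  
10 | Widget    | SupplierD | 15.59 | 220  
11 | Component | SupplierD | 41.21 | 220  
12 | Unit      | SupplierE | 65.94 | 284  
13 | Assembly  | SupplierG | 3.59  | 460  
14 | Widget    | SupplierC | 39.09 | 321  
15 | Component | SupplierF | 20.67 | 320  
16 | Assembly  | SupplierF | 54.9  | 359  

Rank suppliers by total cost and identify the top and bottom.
SELECT supplier, SUM(cost)
FROM products
GROUP BY supplier
ORDER BY SUM(cost)

All groups:
  SupplierE: 65.94
  SupplierG: 82.53
  SupplierF: 100.50
  SupplierC: 254.07
  SupplierD: 258.66

Highest: SupplierD (258.66)
Lowest: SupplierE (65.94)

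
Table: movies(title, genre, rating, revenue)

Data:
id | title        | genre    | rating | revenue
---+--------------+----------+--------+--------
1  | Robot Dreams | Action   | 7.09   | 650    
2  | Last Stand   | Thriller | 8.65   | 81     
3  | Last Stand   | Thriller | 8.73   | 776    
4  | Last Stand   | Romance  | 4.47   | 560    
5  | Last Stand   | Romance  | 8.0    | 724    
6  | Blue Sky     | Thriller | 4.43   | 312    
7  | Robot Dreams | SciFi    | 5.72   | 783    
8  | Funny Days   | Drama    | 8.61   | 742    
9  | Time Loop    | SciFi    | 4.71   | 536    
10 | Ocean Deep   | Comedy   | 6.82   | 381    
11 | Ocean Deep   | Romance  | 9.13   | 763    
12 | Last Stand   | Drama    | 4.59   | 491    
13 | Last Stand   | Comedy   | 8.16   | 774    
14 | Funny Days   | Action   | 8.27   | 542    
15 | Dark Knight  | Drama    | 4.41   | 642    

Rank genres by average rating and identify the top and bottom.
SELECT genre, AVG(rating)
FROM movies
GROUP BY genre
ORDER BY AVG(rating)

All groups:
  SciFi: 5.22
  Drama: 5.87
  Romance: 7.20
  Thriller: 7.27
  Comedy: 7.49
  Action: 7.68

Highest: Action (7.68)
Lowest: SciFi (5.22)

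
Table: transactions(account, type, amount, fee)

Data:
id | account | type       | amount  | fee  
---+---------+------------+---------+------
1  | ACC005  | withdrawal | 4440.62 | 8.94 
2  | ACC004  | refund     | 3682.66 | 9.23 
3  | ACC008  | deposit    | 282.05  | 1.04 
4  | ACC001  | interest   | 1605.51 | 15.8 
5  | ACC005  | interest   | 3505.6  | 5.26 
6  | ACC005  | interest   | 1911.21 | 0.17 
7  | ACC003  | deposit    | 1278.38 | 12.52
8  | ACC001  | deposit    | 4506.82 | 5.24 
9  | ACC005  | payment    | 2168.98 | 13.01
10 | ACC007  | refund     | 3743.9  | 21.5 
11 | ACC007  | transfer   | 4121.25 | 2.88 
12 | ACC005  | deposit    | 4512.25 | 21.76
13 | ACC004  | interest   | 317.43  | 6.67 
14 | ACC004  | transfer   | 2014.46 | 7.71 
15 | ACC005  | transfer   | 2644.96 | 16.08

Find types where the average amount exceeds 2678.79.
SELECT type, AVG(amount)
FROM transactions
GROUP BY type
HAVING AVG(amount) > 2678.79

Result:
  refund: avg=3713.28
  transfer: avg=2926.89
  withdrawal: avg=4440.62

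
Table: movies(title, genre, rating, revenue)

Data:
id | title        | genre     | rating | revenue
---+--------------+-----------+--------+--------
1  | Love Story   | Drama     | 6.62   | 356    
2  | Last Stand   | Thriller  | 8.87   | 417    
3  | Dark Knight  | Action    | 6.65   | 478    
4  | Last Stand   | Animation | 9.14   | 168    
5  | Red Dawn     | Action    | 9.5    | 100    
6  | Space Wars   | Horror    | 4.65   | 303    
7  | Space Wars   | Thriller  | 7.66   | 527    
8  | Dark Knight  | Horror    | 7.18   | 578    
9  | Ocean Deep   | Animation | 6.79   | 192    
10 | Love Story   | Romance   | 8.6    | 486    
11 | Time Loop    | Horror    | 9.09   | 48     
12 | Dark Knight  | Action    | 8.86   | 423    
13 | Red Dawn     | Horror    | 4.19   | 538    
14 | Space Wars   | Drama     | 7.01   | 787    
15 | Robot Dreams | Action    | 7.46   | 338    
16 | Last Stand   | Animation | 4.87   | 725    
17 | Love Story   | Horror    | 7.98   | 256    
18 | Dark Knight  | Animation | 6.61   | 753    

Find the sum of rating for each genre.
SELECT genre, SUM(rating) as result
FROM movies
GROUP BY genre

Result:
  Action: 32.47
  Animation: 27.41
  Drama: 13.63
  Horror: 33.09
  Romance: 8.60
  Thriller: 16.53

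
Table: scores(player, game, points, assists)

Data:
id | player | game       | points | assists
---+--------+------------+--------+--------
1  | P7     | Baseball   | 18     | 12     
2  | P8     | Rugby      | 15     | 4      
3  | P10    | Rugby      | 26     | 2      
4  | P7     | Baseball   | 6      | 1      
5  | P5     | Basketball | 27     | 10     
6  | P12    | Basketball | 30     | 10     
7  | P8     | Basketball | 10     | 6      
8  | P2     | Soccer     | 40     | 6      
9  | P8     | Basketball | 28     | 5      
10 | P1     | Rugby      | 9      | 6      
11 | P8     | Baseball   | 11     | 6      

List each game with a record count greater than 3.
SELECT game, COUNT(*) as cnt
FROM scores
GROUP BY game
HAVING COUNT(*) > 3

Result:
  Basketball: 4

Note: HAVING filters groups after aggregation, WHERE filters rows before.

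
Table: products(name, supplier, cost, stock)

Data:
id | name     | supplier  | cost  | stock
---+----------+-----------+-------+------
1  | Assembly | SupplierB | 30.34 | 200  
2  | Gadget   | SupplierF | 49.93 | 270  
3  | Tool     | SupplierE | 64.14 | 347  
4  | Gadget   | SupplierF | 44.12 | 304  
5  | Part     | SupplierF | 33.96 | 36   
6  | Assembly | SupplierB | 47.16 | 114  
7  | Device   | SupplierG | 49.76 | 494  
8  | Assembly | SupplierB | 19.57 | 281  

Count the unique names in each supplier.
SELECT supplier, COUNT(DISTINCT name)
FROM products
GROUP BY supplier

Result:
  SupplierB: 1 distinct
  SupplierE: 1 distinct
  SupplierF: 2 distinct
  SupplierG: 1 distinct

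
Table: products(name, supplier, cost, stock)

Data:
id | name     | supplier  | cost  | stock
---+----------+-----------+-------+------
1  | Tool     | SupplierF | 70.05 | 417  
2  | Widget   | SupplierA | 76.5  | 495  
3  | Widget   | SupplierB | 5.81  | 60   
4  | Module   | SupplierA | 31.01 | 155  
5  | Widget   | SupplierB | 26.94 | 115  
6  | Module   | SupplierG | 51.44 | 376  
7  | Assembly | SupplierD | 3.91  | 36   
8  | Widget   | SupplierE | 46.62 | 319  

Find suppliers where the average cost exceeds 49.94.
SELECT supplier, AVG(cost)
FROM products
GROUP BY supplier
HAVING AVG(cost) > 49.94

Result:
  SupplierA: avg=53.76
  SupplierF: avg=70.05
  SupplierG: avg=51.44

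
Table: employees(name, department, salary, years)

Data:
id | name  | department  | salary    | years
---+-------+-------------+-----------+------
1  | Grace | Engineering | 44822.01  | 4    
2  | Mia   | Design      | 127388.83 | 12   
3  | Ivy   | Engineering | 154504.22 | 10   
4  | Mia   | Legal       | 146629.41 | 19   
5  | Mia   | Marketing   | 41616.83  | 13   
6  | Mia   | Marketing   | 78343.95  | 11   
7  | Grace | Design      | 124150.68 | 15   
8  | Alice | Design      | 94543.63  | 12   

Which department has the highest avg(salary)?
SELECT department, AVG(salary) as val
FROM employees
GROUP BY department
ORDER BY val DESC
LIMIT 1

Result: Legal with avg(salary) = 146629.41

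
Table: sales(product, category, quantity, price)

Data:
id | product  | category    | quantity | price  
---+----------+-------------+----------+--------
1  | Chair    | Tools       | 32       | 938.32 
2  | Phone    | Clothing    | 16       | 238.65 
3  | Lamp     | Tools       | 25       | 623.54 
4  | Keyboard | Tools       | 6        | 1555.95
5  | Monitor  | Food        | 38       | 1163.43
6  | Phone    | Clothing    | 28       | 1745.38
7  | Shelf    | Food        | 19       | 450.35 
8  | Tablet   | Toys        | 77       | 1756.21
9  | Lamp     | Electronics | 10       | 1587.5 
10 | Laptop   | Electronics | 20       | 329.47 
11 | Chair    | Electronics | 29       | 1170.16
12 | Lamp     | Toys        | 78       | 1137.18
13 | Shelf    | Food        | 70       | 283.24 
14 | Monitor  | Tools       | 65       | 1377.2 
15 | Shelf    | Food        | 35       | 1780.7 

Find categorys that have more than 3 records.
SELECT category, COUNT(*) as cnt
FROM sales
GROUP BY category
HAVING COUNT(*) > 3

Result:
  Food: 4
  Tools: 4

Note: HAVING filters groups after aggregation, WHERE filters rows before.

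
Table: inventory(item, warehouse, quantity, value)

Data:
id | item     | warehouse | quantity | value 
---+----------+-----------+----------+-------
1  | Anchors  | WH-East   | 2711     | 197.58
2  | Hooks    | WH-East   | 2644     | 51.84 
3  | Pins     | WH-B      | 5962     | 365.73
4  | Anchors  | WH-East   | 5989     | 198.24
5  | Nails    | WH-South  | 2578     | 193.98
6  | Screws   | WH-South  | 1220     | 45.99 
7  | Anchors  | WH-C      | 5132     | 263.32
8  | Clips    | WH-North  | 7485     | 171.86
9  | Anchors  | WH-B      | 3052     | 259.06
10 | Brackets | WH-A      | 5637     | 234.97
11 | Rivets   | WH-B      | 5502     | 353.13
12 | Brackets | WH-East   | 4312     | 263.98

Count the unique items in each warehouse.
SELECT warehouse, COUNT(DISTINCT item)
FROM inventory
GROUP BY warehouse

Result:
  WH-A: 1 distinct
  WH-B: 3 distinct
  WH-C: 1 distinct
  WH-East: 3 distinct
  WH-North: 1 distinct
  WH-South: 2 distinct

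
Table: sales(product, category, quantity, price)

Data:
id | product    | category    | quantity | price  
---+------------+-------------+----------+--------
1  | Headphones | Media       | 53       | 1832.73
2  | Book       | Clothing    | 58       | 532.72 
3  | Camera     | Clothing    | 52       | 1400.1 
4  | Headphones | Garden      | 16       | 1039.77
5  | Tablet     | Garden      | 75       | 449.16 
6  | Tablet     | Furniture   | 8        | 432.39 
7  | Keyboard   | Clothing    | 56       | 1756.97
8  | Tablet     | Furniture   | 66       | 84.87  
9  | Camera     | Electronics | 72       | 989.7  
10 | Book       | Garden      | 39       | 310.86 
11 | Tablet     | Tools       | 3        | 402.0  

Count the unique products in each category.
SELECT category, COUNT(DISTINCT product)
FROM sales
GROUP BY category

Result:
  Clothing: 3 distinct
  Electronics: 1 distinct
  Furniture: 1 distinct
  Garden: 3 distinct
  Media: 1 distinct
  Tools: 1 distinct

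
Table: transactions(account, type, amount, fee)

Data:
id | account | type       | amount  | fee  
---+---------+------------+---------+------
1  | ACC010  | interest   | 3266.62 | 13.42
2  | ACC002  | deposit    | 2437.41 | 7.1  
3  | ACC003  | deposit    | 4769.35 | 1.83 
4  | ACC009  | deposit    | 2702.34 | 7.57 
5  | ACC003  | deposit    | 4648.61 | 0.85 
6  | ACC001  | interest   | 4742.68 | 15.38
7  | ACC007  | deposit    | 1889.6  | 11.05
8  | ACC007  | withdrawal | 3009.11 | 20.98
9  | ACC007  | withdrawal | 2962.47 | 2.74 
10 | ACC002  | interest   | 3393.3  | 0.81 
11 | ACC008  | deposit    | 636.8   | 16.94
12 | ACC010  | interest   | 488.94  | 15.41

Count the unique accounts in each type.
SELECT type, COUNT(DISTINCT account)
FROM transactions
GROUP BY type

Result:
  deposit: 5 distinct
  interest: 3 distinct
  withdrawal: 1 distinct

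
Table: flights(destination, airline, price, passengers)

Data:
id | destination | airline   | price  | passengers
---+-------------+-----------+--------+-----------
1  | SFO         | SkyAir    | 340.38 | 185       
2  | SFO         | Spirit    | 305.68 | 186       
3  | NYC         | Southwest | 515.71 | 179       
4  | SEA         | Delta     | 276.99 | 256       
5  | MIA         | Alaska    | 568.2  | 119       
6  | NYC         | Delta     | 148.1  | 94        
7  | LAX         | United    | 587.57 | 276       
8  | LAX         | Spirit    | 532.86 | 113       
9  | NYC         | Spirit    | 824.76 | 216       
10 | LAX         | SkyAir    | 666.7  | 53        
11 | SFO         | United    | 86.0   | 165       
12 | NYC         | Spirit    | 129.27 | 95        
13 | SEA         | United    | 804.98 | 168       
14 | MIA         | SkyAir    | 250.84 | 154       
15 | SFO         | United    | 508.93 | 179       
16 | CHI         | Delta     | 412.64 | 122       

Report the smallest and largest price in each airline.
SELECT airline, MIN(price), MAX(price)
FROM flights
GROUP BY airline

Result:
  Alaska: min=568.20, max=568.20
  Delta: min=148.10, max=412.64
  SkyAir: min=250.84, max=666.70
  Southwest: min=515.71, max=515.71
  Spirit: min=129.27, max=824.76
  United: min=86.00, max=804.98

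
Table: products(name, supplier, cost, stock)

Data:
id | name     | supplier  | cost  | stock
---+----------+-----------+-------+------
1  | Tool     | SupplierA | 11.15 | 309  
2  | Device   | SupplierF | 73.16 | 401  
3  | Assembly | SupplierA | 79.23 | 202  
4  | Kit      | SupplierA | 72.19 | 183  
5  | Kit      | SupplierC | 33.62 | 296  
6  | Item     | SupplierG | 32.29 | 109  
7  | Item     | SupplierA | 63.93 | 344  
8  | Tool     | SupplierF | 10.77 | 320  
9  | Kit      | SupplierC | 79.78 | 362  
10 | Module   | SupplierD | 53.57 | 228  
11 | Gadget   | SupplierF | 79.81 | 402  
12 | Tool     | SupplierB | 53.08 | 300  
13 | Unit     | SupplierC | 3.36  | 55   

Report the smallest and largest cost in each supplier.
SELECT supplier, MIN(cost), MAX(cost)
FROM products
GROUP BY supplier

Result:
  SupplierA: min=11.15, max=79.23
  SupplierB: min=53.08, max=53.08
  SupplierC: min=3.36, max=79.78
  SupplierD: min=53.57, max=53.57
  SupplierF: min=10.77, max=79.81
  SupplierG: min=32.29, max=32.29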